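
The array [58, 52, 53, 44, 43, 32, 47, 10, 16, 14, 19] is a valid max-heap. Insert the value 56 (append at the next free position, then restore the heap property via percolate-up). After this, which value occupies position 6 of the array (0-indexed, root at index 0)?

47

append 56 at index 11 → [58, 52, 53, 44, 43, 32, 47, 10, 16, 14, 19, 56]
56 > parent 32 at index 5, swap → [58, 52, 53, 44, 43, 56, 47, 10, 16, 14, 19, 32]
56 > parent 53 at index 2, swap → [58, 52, 56, 44, 43, 53, 47, 10, 16, 14, 19, 32]
resulting array: [58, 52, 56, 44, 43, 53, 47, 10, 16, 14, 19, 32]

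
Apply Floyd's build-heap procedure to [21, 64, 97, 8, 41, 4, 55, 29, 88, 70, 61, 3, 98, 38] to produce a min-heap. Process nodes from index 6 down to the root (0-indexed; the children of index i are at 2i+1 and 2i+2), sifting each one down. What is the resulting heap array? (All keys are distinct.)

[3, 8, 4, 29, 41, 21, 38, 64, 88, 70, 61, 97, 98, 55]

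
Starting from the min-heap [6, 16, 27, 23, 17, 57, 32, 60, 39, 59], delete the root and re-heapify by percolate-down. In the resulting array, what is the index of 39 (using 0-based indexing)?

remove root 6; move last element 59 to root → [59, 16, 27, 23, 17, 57, 32, 60, 39]
59 vs smaller child 16 at index 1, swap → [16, 59, 27, 23, 17, 57, 32, 60, 39]
59 vs smaller child 17 at index 4, swap → [16, 17, 27, 23, 59, 57, 32, 60, 39]
resulting array: [16, 17, 27, 23, 59, 57, 32, 60, 39]

8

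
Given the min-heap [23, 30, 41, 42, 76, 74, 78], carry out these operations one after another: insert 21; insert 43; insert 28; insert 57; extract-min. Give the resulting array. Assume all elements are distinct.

[23, 28, 41, 30, 57, 74, 78, 42, 43, 76]

insert 21:
  append 21 at index 7 → [23, 30, 41, 42, 76, 74, 78, 21]
  21 < parent 42 at index 3, swap → [23, 30, 41, 21, 76, 74, 78, 42]
  21 < parent 30 at index 1, swap → [23, 21, 41, 30, 76, 74, 78, 42]
  21 < parent 23 at index 0, swap → [21, 23, 41, 30, 76, 74, 78, 42]
insert 43:
  append 43 at index 8 → [21, 23, 41, 30, 76, 74, 78, 42, 43] (no swap needed)
insert 28:
  append 28 at index 9 → [21, 23, 41, 30, 76, 74, 78, 42, 43, 28]
  28 < parent 76 at index 4, swap → [21, 23, 41, 30, 28, 74, 78, 42, 43, 76]
insert 57:
  append 57 at index 10 → [21, 23, 41, 30, 28, 74, 78, 42, 43, 76, 57] (no swap needed)
extract-min → returns 21:
  remove root 21; move last element 57 to root → [57, 23, 41, 30, 28, 74, 78, 42, 43, 76]
  57 vs smaller child 23 at index 1, swap → [23, 57, 41, 30, 28, 74, 78, 42, 43, 76]
  57 vs smaller child 28 at index 4, swap → [23, 28, 41, 30, 57, 74, 78, 42, 43, 76]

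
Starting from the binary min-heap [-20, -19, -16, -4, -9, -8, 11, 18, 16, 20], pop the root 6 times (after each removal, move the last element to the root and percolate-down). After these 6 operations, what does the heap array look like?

[11, 16, 20, 18]

extract-min #1 returns -20:
  remove root -20; move last element 20 to root → [20, -19, -16, -4, -9, -8, 11, 18, 16]
  20 vs smaller child -19 at index 1, swap → [-19, 20, -16, -4, -9, -8, 11, 18, 16]
  20 vs smaller child -9 at index 4, swap → [-19, -9, -16, -4, 20, -8, 11, 18, 16]
extract-min #2 returns -19:
  remove root -19; move last element 16 to root → [16, -9, -16, -4, 20, -8, 11, 18]
  16 vs smaller child -16 at index 2, swap → [-16, -9, 16, -4, 20, -8, 11, 18]
  16 vs smaller child -8 at index 5, swap → [-16, -9, -8, -4, 20, 16, 11, 18]
extract-min #3 returns -16:
  remove root -16; move last element 18 to root → [18, -9, -8, -4, 20, 16, 11]
  18 vs smaller child -9 at index 1, swap → [-9, 18, -8, -4, 20, 16, 11]
  18 vs smaller child -4 at index 3, swap → [-9, -4, -8, 18, 20, 16, 11]
extract-min #4 returns -9:
  remove root -9; move last element 11 to root → [11, -4, -8, 18, 20, 16]
  11 vs smaller child -8 at index 2, swap → [-8, -4, 11, 18, 20, 16]
extract-min #5 returns -8:
  remove root -8; move last element 16 to root → [16, -4, 11, 18, 20]
  16 vs smaller child -4 at index 1, swap → [-4, 16, 11, 18, 20]
extract-min #6 returns -4:
  remove root -4; move last element 20 to root → [20, 16, 11, 18]
  20 vs smaller child 11 at index 2, swap → [11, 16, 20, 18]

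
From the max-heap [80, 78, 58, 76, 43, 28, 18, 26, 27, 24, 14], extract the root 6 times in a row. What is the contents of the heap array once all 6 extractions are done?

[27, 26, 18, 14, 24]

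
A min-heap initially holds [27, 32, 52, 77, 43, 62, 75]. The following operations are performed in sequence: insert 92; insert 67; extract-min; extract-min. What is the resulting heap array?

insert 92:
  append 92 at index 7 → [27, 32, 52, 77, 43, 62, 75, 92] (no swap needed)
insert 67:
  append 67 at index 8 → [27, 32, 52, 77, 43, 62, 75, 92, 67]
  67 < parent 77 at index 3, swap → [27, 32, 52, 67, 43, 62, 75, 92, 77]
extract-min → returns 27:
  remove root 27; move last element 77 to root → [77, 32, 52, 67, 43, 62, 75, 92]
  77 vs smaller child 32 at index 1, swap → [32, 77, 52, 67, 43, 62, 75, 92]
  77 vs smaller child 43 at index 4, swap → [32, 43, 52, 67, 77, 62, 75, 92]
extract-min → returns 32:
  remove root 32; move last element 92 to root → [92, 43, 52, 67, 77, 62, 75]
  92 vs smaller child 43 at index 1, swap → [43, 92, 52, 67, 77, 62, 75]
  92 vs smaller child 67 at index 3, swap → [43, 67, 52, 92, 77, 62, 75]

[43, 67, 52, 92, 77, 62, 75]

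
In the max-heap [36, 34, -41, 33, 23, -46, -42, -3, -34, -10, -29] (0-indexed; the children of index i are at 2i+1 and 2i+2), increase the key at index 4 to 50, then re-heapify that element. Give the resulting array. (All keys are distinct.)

set index 4 from 23 to 50 → [36, 34, -41, 33, 50, -46, -42, -3, -34, -10, -29]
50 > parent 34 at index 1, swap → [36, 50, -41, 33, 34, -46, -42, -3, -34, -10, -29]
50 > parent 36 at index 0, swap → [50, 36, -41, 33, 34, -46, -42, -3, -34, -10, -29]

[50, 36, -41, 33, 34, -46, -42, -3, -34, -10, -29]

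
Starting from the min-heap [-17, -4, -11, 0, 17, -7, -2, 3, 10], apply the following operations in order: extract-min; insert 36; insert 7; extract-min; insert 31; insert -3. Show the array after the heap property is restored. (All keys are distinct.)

extract-min → returns -17:
  remove root -17; move last element 10 to root → [10, -4, -11, 0, 17, -7, -2, 3]
  10 vs smaller child -11 at index 2, swap → [-11, -4, 10, 0, 17, -7, -2, 3]
  10 vs smaller child -7 at index 5, swap → [-11, -4, -7, 0, 17, 10, -2, 3]
insert 36:
  append 36 at index 8 → [-11, -4, -7, 0, 17, 10, -2, 3, 36] (no swap needed)
insert 7:
  append 7 at index 9 → [-11, -4, -7, 0, 17, 10, -2, 3, 36, 7]
  7 < parent 17 at index 4, swap → [-11, -4, -7, 0, 7, 10, -2, 3, 36, 17]
extract-min → returns -11:
  remove root -11; move last element 17 to root → [17, -4, -7, 0, 7, 10, -2, 3, 36]
  17 vs smaller child -7 at index 2, swap → [-7, -4, 17, 0, 7, 10, -2, 3, 36]
  17 vs smaller child -2 at index 6, swap → [-7, -4, -2, 0, 7, 10, 17, 3, 36]
insert 31:
  append 31 at index 9 → [-7, -4, -2, 0, 7, 10, 17, 3, 36, 31] (no swap needed)
insert -3:
  append -3 at index 10 → [-7, -4, -2, 0, 7, 10, 17, 3, 36, 31, -3]
  -3 < parent 7 at index 4, swap → [-7, -4, -2, 0, -3, 10, 17, 3, 36, 31, 7]

[-7, -4, -2, 0, -3, 10, 17, 3, 36, 31, 7]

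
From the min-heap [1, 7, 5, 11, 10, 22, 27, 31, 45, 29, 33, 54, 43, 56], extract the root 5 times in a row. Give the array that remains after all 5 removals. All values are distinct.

[22, 29, 27, 31, 33, 43, 56, 54, 45]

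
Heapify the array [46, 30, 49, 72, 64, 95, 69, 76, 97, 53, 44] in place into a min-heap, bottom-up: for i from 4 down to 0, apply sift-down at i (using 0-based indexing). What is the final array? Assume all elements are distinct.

[30, 44, 49, 72, 46, 95, 69, 76, 97, 53, 64]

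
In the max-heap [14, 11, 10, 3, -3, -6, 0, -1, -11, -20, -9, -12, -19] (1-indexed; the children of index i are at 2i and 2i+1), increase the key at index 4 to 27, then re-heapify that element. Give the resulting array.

set index 4 from 3 to 27 → [14, 11, 10, 27, -3, -6, 0, -1, -11, -20, -9, -12, -19]
27 > parent 11 at index 2, swap → [14, 27, 10, 11, -3, -6, 0, -1, -11, -20, -9, -12, -19]
27 > parent 14 at index 1, swap → [27, 14, 10, 11, -3, -6, 0, -1, -11, -20, -9, -12, -19]

[27, 14, 10, 11, -3, -6, 0, -1, -11, -20, -9, -12, -19]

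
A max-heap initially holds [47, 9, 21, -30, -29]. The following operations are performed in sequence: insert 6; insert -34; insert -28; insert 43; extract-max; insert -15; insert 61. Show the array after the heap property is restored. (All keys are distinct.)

insert 6:
  append 6 at index 5 → [47, 9, 21, -30, -29, 6] (no swap needed)
insert -34:
  append -34 at index 6 → [47, 9, 21, -30, -29, 6, -34] (no swap needed)
insert -28:
  append -28 at index 7 → [47, 9, 21, -30, -29, 6, -34, -28]
  -28 > parent -30 at index 3, swap → [47, 9, 21, -28, -29, 6, -34, -30]
insert 43:
  append 43 at index 8 → [47, 9, 21, -28, -29, 6, -34, -30, 43]
  43 > parent -28 at index 3, swap → [47, 9, 21, 43, -29, 6, -34, -30, -28]
  43 > parent 9 at index 1, swap → [47, 43, 21, 9, -29, 6, -34, -30, -28]
extract-max → returns 47:
  remove root 47; move last element -28 to root → [-28, 43, 21, 9, -29, 6, -34, -30]
  -28 vs larger child 43 at index 1, swap → [43, -28, 21, 9, -29, 6, -34, -30]
  -28 vs larger child 9 at index 3, swap → [43, 9, 21, -28, -29, 6, -34, -30]
insert -15:
  append -15 at index 8 → [43, 9, 21, -28, -29, 6, -34, -30, -15]
  -15 > parent -28 at index 3, swap → [43, 9, 21, -15, -29, 6, -34, -30, -28]
insert 61:
  append 61 at index 9 → [43, 9, 21, -15, -29, 6, -34, -30, -28, 61]
  61 > parent -29 at index 4, swap → [43, 9, 21, -15, 61, 6, -34, -30, -28, -29]
  61 > parent 9 at index 1, swap → [43, 61, 21, -15, 9, 6, -34, -30, -28, -29]
  61 > parent 43 at index 0, swap → [61, 43, 21, -15, 9, 6, -34, -30, -28, -29]

[61, 43, 21, -15, 9, 6, -34, -30, -28, -29]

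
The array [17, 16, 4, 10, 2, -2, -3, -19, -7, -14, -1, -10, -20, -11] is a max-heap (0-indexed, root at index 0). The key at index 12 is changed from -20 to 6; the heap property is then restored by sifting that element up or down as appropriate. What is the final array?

[17, 16, 6, 10, 2, 4, -3, -19, -7, -14, -1, -10, -2, -11]

set index 12 from -20 to 6 → [17, 16, 4, 10, 2, -2, -3, -19, -7, -14, -1, -10, 6, -11]
6 > parent -2 at index 5, swap → [17, 16, 4, 10, 2, 6, -3, -19, -7, -14, -1, -10, -2, -11]
6 > parent 4 at index 2, swap → [17, 16, 6, 10, 2, 4, -3, -19, -7, -14, -1, -10, -2, -11]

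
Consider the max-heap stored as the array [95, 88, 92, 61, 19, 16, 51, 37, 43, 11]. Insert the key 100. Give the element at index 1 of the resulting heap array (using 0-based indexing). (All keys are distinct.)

95

append 100 at index 10 → [95, 88, 92, 61, 19, 16, 51, 37, 43, 11, 100]
100 > parent 19 at index 4, swap → [95, 88, 92, 61, 100, 16, 51, 37, 43, 11, 19]
100 > parent 88 at index 1, swap → [95, 100, 92, 61, 88, 16, 51, 37, 43, 11, 19]
100 > parent 95 at index 0, swap → [100, 95, 92, 61, 88, 16, 51, 37, 43, 11, 19]
resulting array: [100, 95, 92, 61, 88, 16, 51, 37, 43, 11, 19]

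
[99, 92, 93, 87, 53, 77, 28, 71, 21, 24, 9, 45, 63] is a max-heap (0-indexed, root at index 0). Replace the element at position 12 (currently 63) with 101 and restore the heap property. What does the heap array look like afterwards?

set index 12 from 63 to 101 → [99, 92, 93, 87, 53, 77, 28, 71, 21, 24, 9, 45, 101]
101 > parent 77 at index 5, swap → [99, 92, 93, 87, 53, 101, 28, 71, 21, 24, 9, 45, 77]
101 > parent 93 at index 2, swap → [99, 92, 101, 87, 53, 93, 28, 71, 21, 24, 9, 45, 77]
101 > parent 99 at index 0, swap → [101, 92, 99, 87, 53, 93, 28, 71, 21, 24, 9, 45, 77]

[101, 92, 99, 87, 53, 93, 28, 71, 21, 24, 9, 45, 77]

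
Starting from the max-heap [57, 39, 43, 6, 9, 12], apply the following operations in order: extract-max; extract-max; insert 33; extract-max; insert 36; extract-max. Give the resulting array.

extract-max → returns 57:
  remove root 57; move last element 12 to root → [12, 39, 43, 6, 9]
  12 vs larger child 43 at index 2, swap → [43, 39, 12, 6, 9]
extract-max → returns 43:
  remove root 43; move last element 9 to root → [9, 39, 12, 6]
  9 vs larger child 39 at index 1, swap → [39, 9, 12, 6]
insert 33:
  append 33 at index 4 → [39, 9, 12, 6, 33]
  33 > parent 9 at index 1, swap → [39, 33, 12, 6, 9]
extract-max → returns 39:
  remove root 39; move last element 9 to root → [9, 33, 12, 6]
  9 vs larger child 33 at index 1, swap → [33, 9, 12, 6]
insert 36:
  append 36 at index 4 → [33, 9, 12, 6, 36]
  36 > parent 9 at index 1, swap → [33, 36, 12, 6, 9]
  36 > parent 33 at index 0, swap → [36, 33, 12, 6, 9]
extract-max → returns 36:
  remove root 36; move last element 9 to root → [9, 33, 12, 6]
  9 vs larger child 33 at index 1, swap → [33, 9, 12, 6]

[33, 9, 12, 6]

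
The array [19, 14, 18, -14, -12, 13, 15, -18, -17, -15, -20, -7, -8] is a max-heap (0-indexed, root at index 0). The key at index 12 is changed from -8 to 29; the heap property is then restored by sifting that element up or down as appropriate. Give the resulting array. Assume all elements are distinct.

[29, 14, 19, -14, -12, 18, 15, -18, -17, -15, -20, -7, 13]

set index 12 from -8 to 29 → [19, 14, 18, -14, -12, 13, 15, -18, -17, -15, -20, -7, 29]
29 > parent 13 at index 5, swap → [19, 14, 18, -14, -12, 29, 15, -18, -17, -15, -20, -7, 13]
29 > parent 18 at index 2, swap → [19, 14, 29, -14, -12, 18, 15, -18, -17, -15, -20, -7, 13]
29 > parent 19 at index 0, swap → [29, 14, 19, -14, -12, 18, 15, -18, -17, -15, -20, -7, 13]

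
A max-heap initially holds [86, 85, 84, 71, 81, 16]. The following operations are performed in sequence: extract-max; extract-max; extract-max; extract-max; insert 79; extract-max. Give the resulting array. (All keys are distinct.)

extract-max → returns 86:
  remove root 86; move last element 16 to root → [16, 85, 84, 71, 81]
  16 vs larger child 85 at index 1, swap → [85, 16, 84, 71, 81]
  16 vs larger child 81 at index 4, swap → [85, 81, 84, 71, 16]
extract-max → returns 85:
  remove root 85; move last element 16 to root → [16, 81, 84, 71]
  16 vs larger child 84 at index 2, swap → [84, 81, 16, 71]
extract-max → returns 84:
  remove root 84; move last element 71 to root → [71, 81, 16]
  71 vs larger child 81 at index 1, swap → [81, 71, 16]
extract-max → returns 81:
  remove root 81; move last element 16 to root → [16, 71]
  16 vs only child 71 at index 1, swap → [71, 16]
insert 79:
  append 79 at index 2 → [71, 16, 79]
  79 > parent 71 at index 0, swap → [79, 16, 71]
extract-max → returns 79:
  remove root 79; move last element 71 to root → [71, 16] (no swap needed)

[71, 16]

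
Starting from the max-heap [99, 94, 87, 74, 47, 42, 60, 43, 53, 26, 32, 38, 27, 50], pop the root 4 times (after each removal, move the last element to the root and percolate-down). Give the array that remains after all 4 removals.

extract-max #1 returns 99:
  remove root 99; move last element 50 to root → [50, 94, 87, 74, 47, 42, 60, 43, 53, 26, 32, 38, 27]
  50 vs larger child 94 at index 1, swap → [94, 50, 87, 74, 47, 42, 60, 43, 53, 26, 32, 38, 27]
  50 vs larger child 74 at index 3, swap → [94, 74, 87, 50, 47, 42, 60, 43, 53, 26, 32, 38, 27]
  50 vs larger child 53 at index 8, swap → [94, 74, 87, 53, 47, 42, 60, 43, 50, 26, 32, 38, 27]
extract-max #2 returns 94:
  remove root 94; move last element 27 to root → [27, 74, 87, 53, 47, 42, 60, 43, 50, 26, 32, 38]
  27 vs larger child 87 at index 2, swap → [87, 74, 27, 53, 47, 42, 60, 43, 50, 26, 32, 38]
  27 vs larger child 60 at index 6, swap → [87, 74, 60, 53, 47, 42, 27, 43, 50, 26, 32, 38]
extract-max #3 returns 87:
  remove root 87; move last element 38 to root → [38, 74, 60, 53, 47, 42, 27, 43, 50, 26, 32]
  38 vs larger child 74 at index 1, swap → [74, 38, 60, 53, 47, 42, 27, 43, 50, 26, 32]
  38 vs larger child 53 at index 3, swap → [74, 53, 60, 38, 47, 42, 27, 43, 50, 26, 32]
  38 vs larger child 50 at index 8, swap → [74, 53, 60, 50, 47, 42, 27, 43, 38, 26, 32]
extract-max #4 returns 74:
  remove root 74; move last element 32 to root → [32, 53, 60, 50, 47, 42, 27, 43, 38, 26]
  32 vs larger child 60 at index 2, swap → [60, 53, 32, 50, 47, 42, 27, 43, 38, 26]
  32 vs larger child 42 at index 5, swap → [60, 53, 42, 50, 47, 32, 27, 43, 38, 26]

[60, 53, 42, 50, 47, 32, 27, 43, 38, 26]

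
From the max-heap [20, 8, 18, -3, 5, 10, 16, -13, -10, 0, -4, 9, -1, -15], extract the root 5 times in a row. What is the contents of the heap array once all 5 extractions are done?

[8, 5, -1, -3, 0, -4, -15, -13, -10]

extract-max #1 returns 20:
  remove root 20; move last element -15 to root → [-15, 8, 18, -3, 5, 10, 16, -13, -10, 0, -4, 9, -1]
  -15 vs larger child 18 at index 2, swap → [18, 8, -15, -3, 5, 10, 16, -13, -10, 0, -4, 9, -1]
  -15 vs larger child 16 at index 6, swap → [18, 8, 16, -3, 5, 10, -15, -13, -10, 0, -4, 9, -1]
extract-max #2 returns 18:
  remove root 18; move last element -1 to root → [-1, 8, 16, -3, 5, 10, -15, -13, -10, 0, -4, 9]
  -1 vs larger child 16 at index 2, swap → [16, 8, -1, -3, 5, 10, -15, -13, -10, 0, -4, 9]
  -1 vs larger child 10 at index 5, swap → [16, 8, 10, -3, 5, -1, -15, -13, -10, 0, -4, 9]
  -1 vs only child 9 at index 11, swap → [16, 8, 10, -3, 5, 9, -15, -13, -10, 0, -4, -1]
extract-max #3 returns 16:
  remove root 16; move last element -1 to root → [-1, 8, 10, -3, 5, 9, -15, -13, -10, 0, -4]
  -1 vs larger child 10 at index 2, swap → [10, 8, -1, -3, 5, 9, -15, -13, -10, 0, -4]
  -1 vs larger child 9 at index 5, swap → [10, 8, 9, -3, 5, -1, -15, -13, -10, 0, -4]
extract-max #4 returns 10:
  remove root 10; move last element -4 to root → [-4, 8, 9, -3, 5, -1, -15, -13, -10, 0]
  -4 vs larger child 9 at index 2, swap → [9, 8, -4, -3, 5, -1, -15, -13, -10, 0]
  -4 vs larger child -1 at index 5, swap → [9, 8, -1, -3, 5, -4, -15, -13, -10, 0]
extract-max #5 returns 9:
  remove root 9; move last element 0 to root → [0, 8, -1, -3, 5, -4, -15, -13, -10]
  0 vs larger child 8 at index 1, swap → [8, 0, -1, -3, 5, -4, -15, -13, -10]
  0 vs larger child 5 at index 4, swap → [8, 5, -1, -3, 0, -4, -15, -13, -10]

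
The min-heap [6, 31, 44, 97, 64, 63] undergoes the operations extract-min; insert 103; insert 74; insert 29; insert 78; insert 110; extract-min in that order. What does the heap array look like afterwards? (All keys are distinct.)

extract-min → returns 6:
  remove root 6; move last element 63 to root → [63, 31, 44, 97, 64]
  63 vs smaller child 31 at index 1, swap → [31, 63, 44, 97, 64]
insert 103:
  append 103 at index 5 → [31, 63, 44, 97, 64, 103] (no swap needed)
insert 74:
  append 74 at index 6 → [31, 63, 44, 97, 64, 103, 74] (no swap needed)
insert 29:
  append 29 at index 7 → [31, 63, 44, 97, 64, 103, 74, 29]
  29 < parent 97 at index 3, swap → [31, 63, 44, 29, 64, 103, 74, 97]
  29 < parent 63 at index 1, swap → [31, 29, 44, 63, 64, 103, 74, 97]
  29 < parent 31 at index 0, swap → [29, 31, 44, 63, 64, 103, 74, 97]
insert 78:
  append 78 at index 8 → [29, 31, 44, 63, 64, 103, 74, 97, 78] (no swap needed)
insert 110:
  append 110 at index 9 → [29, 31, 44, 63, 64, 103, 74, 97, 78, 110] (no swap needed)
extract-min → returns 29:
  remove root 29; move last element 110 to root → [110, 31, 44, 63, 64, 103, 74, 97, 78]
  110 vs smaller child 31 at index 1, swap → [31, 110, 44, 63, 64, 103, 74, 97, 78]
  110 vs smaller child 63 at index 3, swap → [31, 63, 44, 110, 64, 103, 74, 97, 78]
  110 vs smaller child 78 at index 8, swap → [31, 63, 44, 78, 64, 103, 74, 97, 110]

[31, 63, 44, 78, 64, 103, 74, 97, 110]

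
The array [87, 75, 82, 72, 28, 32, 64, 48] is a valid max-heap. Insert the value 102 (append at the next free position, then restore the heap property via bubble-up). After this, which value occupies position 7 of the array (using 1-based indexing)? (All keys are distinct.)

64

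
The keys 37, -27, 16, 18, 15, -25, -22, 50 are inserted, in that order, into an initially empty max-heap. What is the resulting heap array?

[50, 37, 16, 18, 15, -25, -22, -27]

Insert 37:
  append 37 at index 0 → [37] (no swap needed)
Insert -27:
  append -27 at index 1 → [37, -27] (no swap needed)
Insert 16:
  append 16 at index 2 → [37, -27, 16] (no swap needed)
Insert 18:
  append 18 at index 3 → [37, -27, 16, 18]
  18 > parent -27 at index 1, swap → [37, 18, 16, -27]
Insert 15:
  append 15 at index 4 → [37, 18, 16, -27, 15] (no swap needed)
Insert -25:
  append -25 at index 5 → [37, 18, 16, -27, 15, -25] (no swap needed)
Insert -22:
  append -22 at index 6 → [37, 18, 16, -27, 15, -25, -22] (no swap needed)
Insert 50:
  append 50 at index 7 → [37, 18, 16, -27, 15, -25, -22, 50]
  50 > parent -27 at index 3, swap → [37, 18, 16, 50, 15, -25, -22, -27]
  50 > parent 18 at index 1, swap → [37, 50, 16, 18, 15, -25, -22, -27]
  50 > parent 37 at index 0, swap → [50, 37, 16, 18, 15, -25, -22, -27]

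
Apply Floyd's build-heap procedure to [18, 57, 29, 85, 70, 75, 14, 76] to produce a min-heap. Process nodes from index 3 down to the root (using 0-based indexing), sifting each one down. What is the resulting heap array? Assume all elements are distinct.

[14, 57, 18, 76, 70, 75, 29, 85]

sift down from index 3:
  85 vs only child 76 at index 7, swap → [18, 57, 29, 76, 70, 75, 14, 85]
sift down from index 2:
  29 vs smaller child 14 at index 6, swap → [18, 57, 14, 76, 70, 75, 29, 85]
sift down from index 1: already satisfies heap property
sift down from index 0:
  18 vs smaller child 14 at index 2, swap → [14, 57, 18, 76, 70, 75, 29, 85]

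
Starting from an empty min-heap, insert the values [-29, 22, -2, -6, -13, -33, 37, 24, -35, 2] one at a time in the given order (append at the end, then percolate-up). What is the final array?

[-35, -33, -29, -13, -6, -2, 37, 24, 22, 2]

Insert -29:
  append -29 at index 0 → [-29] (no swap needed)
Insert 22:
  append 22 at index 1 → [-29, 22] (no swap needed)
Insert -2:
  append -2 at index 2 → [-29, 22, -2] (no swap needed)
Insert -6:
  append -6 at index 3 → [-29, 22, -2, -6]
  -6 < parent 22 at index 1, swap → [-29, -6, -2, 22]
Insert -13:
  append -13 at index 4 → [-29, -6, -2, 22, -13]
  -13 < parent -6 at index 1, swap → [-29, -13, -2, 22, -6]
Insert -33:
  append -33 at index 5 → [-29, -13, -2, 22, -6, -33]
  -33 < parent -2 at index 2, swap → [-29, -13, -33, 22, -6, -2]
  -33 < parent -29 at index 0, swap → [-33, -13, -29, 22, -6, -2]
Insert 37:
  append 37 at index 6 → [-33, -13, -29, 22, -6, -2, 37] (no swap needed)
Insert 24:
  append 24 at index 7 → [-33, -13, -29, 22, -6, -2, 37, 24] (no swap needed)
Insert -35:
  append -35 at index 8 → [-33, -13, -29, 22, -6, -2, 37, 24, -35]
  -35 < parent 22 at index 3, swap → [-33, -13, -29, -35, -6, -2, 37, 24, 22]
  -35 < parent -13 at index 1, swap → [-33, -35, -29, -13, -6, -2, 37, 24, 22]
  -35 < parent -33 at index 0, swap → [-35, -33, -29, -13, -6, -2, 37, 24, 22]
Insert 2:
  append 2 at index 9 → [-35, -33, -29, -13, -6, -2, 37, 24, 22, 2] (no swap needed)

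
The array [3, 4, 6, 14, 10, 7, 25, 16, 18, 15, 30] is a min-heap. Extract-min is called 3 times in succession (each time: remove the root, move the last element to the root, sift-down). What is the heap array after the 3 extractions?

extract-min #1 returns 3:
  remove root 3; move last element 30 to root → [30, 4, 6, 14, 10, 7, 25, 16, 18, 15]
  30 vs smaller child 4 at index 1, swap → [4, 30, 6, 14, 10, 7, 25, 16, 18, 15]
  30 vs smaller child 10 at index 4, swap → [4, 10, 6, 14, 30, 7, 25, 16, 18, 15]
  30 vs only child 15 at index 9, swap → [4, 10, 6, 14, 15, 7, 25, 16, 18, 30]
extract-min #2 returns 4:
  remove root 4; move last element 30 to root → [30, 10, 6, 14, 15, 7, 25, 16, 18]
  30 vs smaller child 6 at index 2, swap → [6, 10, 30, 14, 15, 7, 25, 16, 18]
  30 vs smaller child 7 at index 5, swap → [6, 10, 7, 14, 15, 30, 25, 16, 18]
extract-min #3 returns 6:
  remove root 6; move last element 18 to root → [18, 10, 7, 14, 15, 30, 25, 16]
  18 vs smaller child 7 at index 2, swap → [7, 10, 18, 14, 15, 30, 25, 16]

[7, 10, 18, 14, 15, 30, 25, 16]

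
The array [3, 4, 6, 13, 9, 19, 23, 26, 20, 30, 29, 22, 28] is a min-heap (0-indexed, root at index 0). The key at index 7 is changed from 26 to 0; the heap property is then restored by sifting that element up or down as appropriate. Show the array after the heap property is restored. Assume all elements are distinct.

[0, 3, 6, 4, 9, 19, 23, 13, 20, 30, 29, 22, 28]

set index 7 from 26 to 0 → [3, 4, 6, 13, 9, 19, 23, 0, 20, 30, 29, 22, 28]
0 < parent 13 at index 3, swap → [3, 4, 6, 0, 9, 19, 23, 13, 20, 30, 29, 22, 28]
0 < parent 4 at index 1, swap → [3, 0, 6, 4, 9, 19, 23, 13, 20, 30, 29, 22, 28]
0 < parent 3 at index 0, swap → [0, 3, 6, 4, 9, 19, 23, 13, 20, 30, 29, 22, 28]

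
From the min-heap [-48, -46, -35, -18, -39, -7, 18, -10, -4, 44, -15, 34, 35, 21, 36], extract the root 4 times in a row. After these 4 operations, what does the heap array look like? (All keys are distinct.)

[-18, -15, -7, -10, 35, 34, 18, 21, -4, 44, 36]

extract-min #1 returns -48:
  remove root -48; move last element 36 to root → [36, -46, -35, -18, -39, -7, 18, -10, -4, 44, -15, 34, 35, 21]
  36 vs smaller child -46 at index 1, swap → [-46, 36, -35, -18, -39, -7, 18, -10, -4, 44, -15, 34, 35, 21]
  36 vs smaller child -39 at index 4, swap → [-46, -39, -35, -18, 36, -7, 18, -10, -4, 44, -15, 34, 35, 21]
  36 vs smaller child -15 at index 10, swap → [-46, -39, -35, -18, -15, -7, 18, -10, -4, 44, 36, 34, 35, 21]
extract-min #2 returns -46:
  remove root -46; move last element 21 to root → [21, -39, -35, -18, -15, -7, 18, -10, -4, 44, 36, 34, 35]
  21 vs smaller child -39 at index 1, swap → [-39, 21, -35, -18, -15, -7, 18, -10, -4, 44, 36, 34, 35]
  21 vs smaller child -18 at index 3, swap → [-39, -18, -35, 21, -15, -7, 18, -10, -4, 44, 36, 34, 35]
  21 vs smaller child -10 at index 7, swap → [-39, -18, -35, -10, -15, -7, 18, 21, -4, 44, 36, 34, 35]
extract-min #3 returns -39:
  remove root -39; move last element 35 to root → [35, -18, -35, -10, -15, -7, 18, 21, -4, 44, 36, 34]
  35 vs smaller child -35 at index 2, swap → [-35, -18, 35, -10, -15, -7, 18, 21, -4, 44, 36, 34]
  35 vs smaller child -7 at index 5, swap → [-35, -18, -7, -10, -15, 35, 18, 21, -4, 44, 36, 34]
  35 vs only child 34 at index 11, swap → [-35, -18, -7, -10, -15, 34, 18, 21, -4, 44, 36, 35]
extract-min #4 returns -35:
  remove root -35; move last element 35 to root → [35, -18, -7, -10, -15, 34, 18, 21, -4, 44, 36]
  35 vs smaller child -18 at index 1, swap → [-18, 35, -7, -10, -15, 34, 18, 21, -4, 44, 36]
  35 vs smaller child -15 at index 4, swap → [-18, -15, -7, -10, 35, 34, 18, 21, -4, 44, 36]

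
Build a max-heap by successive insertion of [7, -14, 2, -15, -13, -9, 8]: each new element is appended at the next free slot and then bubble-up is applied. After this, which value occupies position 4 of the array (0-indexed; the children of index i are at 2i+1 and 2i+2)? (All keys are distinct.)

-14

Insert 7:
  append 7 at index 0 → [7] (no swap needed)
Insert -14:
  append -14 at index 1 → [7, -14] (no swap needed)
Insert 2:
  append 2 at index 2 → [7, -14, 2] (no swap needed)
Insert -15:
  append -15 at index 3 → [7, -14, 2, -15] (no swap needed)
Insert -13:
  append -13 at index 4 → [7, -14, 2, -15, -13]
  -13 > parent -14 at index 1, swap → [7, -13, 2, -15, -14]
Insert -9:
  append -9 at index 5 → [7, -13, 2, -15, -14, -9] (no swap needed)
Insert 8:
  append 8 at index 6 → [7, -13, 2, -15, -14, -9, 8]
  8 > parent 2 at index 2, swap → [7, -13, 8, -15, -14, -9, 2]
  8 > parent 7 at index 0, swap → [8, -13, 7, -15, -14, -9, 2]
resulting array: [8, -13, 7, -15, -14, -9, 2]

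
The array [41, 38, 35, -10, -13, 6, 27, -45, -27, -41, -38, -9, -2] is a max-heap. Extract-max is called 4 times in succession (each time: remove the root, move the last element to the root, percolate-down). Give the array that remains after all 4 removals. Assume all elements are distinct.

extract-max #1 returns 41:
  remove root 41; move last element -2 to root → [-2, 38, 35, -10, -13, 6, 27, -45, -27, -41, -38, -9]
  -2 vs larger child 38 at index 1, swap → [38, -2, 35, -10, -13, 6, 27, -45, -27, -41, -38, -9]
extract-max #2 returns 38:
  remove root 38; move last element -9 to root → [-9, -2, 35, -10, -13, 6, 27, -45, -27, -41, -38]
  -9 vs larger child 35 at index 2, swap → [35, -2, -9, -10, -13, 6, 27, -45, -27, -41, -38]
  -9 vs larger child 27 at index 6, swap → [35, -2, 27, -10, -13, 6, -9, -45, -27, -41, -38]
extract-max #3 returns 35:
  remove root 35; move last element -38 to root → [-38, -2, 27, -10, -13, 6, -9, -45, -27, -41]
  -38 vs larger child 27 at index 2, swap → [27, -2, -38, -10, -13, 6, -9, -45, -27, -41]
  -38 vs larger child 6 at index 5, swap → [27, -2, 6, -10, -13, -38, -9, -45, -27, -41]
extract-max #4 returns 27:
  remove root 27; move last element -41 to root → [-41, -2, 6, -10, -13, -38, -9, -45, -27]
  -41 vs larger child 6 at index 2, swap → [6, -2, -41, -10, -13, -38, -9, -45, -27]
  -41 vs larger child -9 at index 6, swap → [6, -2, -9, -10, -13, -38, -41, -45, -27]

[6, -2, -9, -10, -13, -38, -41, -45, -27]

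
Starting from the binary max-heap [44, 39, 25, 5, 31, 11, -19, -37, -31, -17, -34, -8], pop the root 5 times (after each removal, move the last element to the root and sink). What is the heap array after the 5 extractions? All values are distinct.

[5, -8, -17, -31, -37, -34, -19]

extract-max #1 returns 44:
  remove root 44; move last element -8 to root → [-8, 39, 25, 5, 31, 11, -19, -37, -31, -17, -34]
  -8 vs larger child 39 at index 1, swap → [39, -8, 25, 5, 31, 11, -19, -37, -31, -17, -34]
  -8 vs larger child 31 at index 4, swap → [39, 31, 25, 5, -8, 11, -19, -37, -31, -17, -34]
extract-max #2 returns 39:
  remove root 39; move last element -34 to root → [-34, 31, 25, 5, -8, 11, -19, -37, -31, -17]
  -34 vs larger child 31 at index 1, swap → [31, -34, 25, 5, -8, 11, -19, -37, -31, -17]
  -34 vs larger child 5 at index 3, swap → [31, 5, 25, -34, -8, 11, -19, -37, -31, -17]
  -34 vs larger child -31 at index 8, swap → [31, 5, 25, -31, -8, 11, -19, -37, -34, -17]
extract-max #3 returns 31:
  remove root 31; move last element -17 to root → [-17, 5, 25, -31, -8, 11, -19, -37, -34]
  -17 vs larger child 25 at index 2, swap → [25, 5, -17, -31, -8, 11, -19, -37, -34]
  -17 vs larger child 11 at index 5, swap → [25, 5, 11, -31, -8, -17, -19, -37, -34]
extract-max #4 returns 25:
  remove root 25; move last element -34 to root → [-34, 5, 11, -31, -8, -17, -19, -37]
  -34 vs larger child 11 at index 2, swap → [11, 5, -34, -31, -8, -17, -19, -37]
  -34 vs larger child -17 at index 5, swap → [11, 5, -17, -31, -8, -34, -19, -37]
extract-max #5 returns 11:
  remove root 11; move last element -37 to root → [-37, 5, -17, -31, -8, -34, -19]
  -37 vs larger child 5 at index 1, swap → [5, -37, -17, -31, -8, -34, -19]
  -37 vs larger child -8 at index 4, swap → [5, -8, -17, -31, -37, -34, -19]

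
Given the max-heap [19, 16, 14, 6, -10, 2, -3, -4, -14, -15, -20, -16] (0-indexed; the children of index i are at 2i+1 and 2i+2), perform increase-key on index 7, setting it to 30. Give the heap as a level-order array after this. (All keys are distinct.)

[30, 19, 14, 16, -10, 2, -3, 6, -14, -15, -20, -16]

set index 7 from -4 to 30 → [19, 16, 14, 6, -10, 2, -3, 30, -14, -15, -20, -16]
30 > parent 6 at index 3, swap → [19, 16, 14, 30, -10, 2, -3, 6, -14, -15, -20, -16]
30 > parent 16 at index 1, swap → [19, 30, 14, 16, -10, 2, -3, 6, -14, -15, -20, -16]
30 > parent 19 at index 0, swap → [30, 19, 14, 16, -10, 2, -3, 6, -14, -15, -20, -16]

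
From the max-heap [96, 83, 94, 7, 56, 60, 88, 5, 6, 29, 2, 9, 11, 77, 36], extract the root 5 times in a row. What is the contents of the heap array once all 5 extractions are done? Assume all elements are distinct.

[60, 56, 36, 7, 29, 9, 2, 5, 6, 11]

extract-max #1 returns 96:
  remove root 96; move last element 36 to root → [36, 83, 94, 7, 56, 60, 88, 5, 6, 29, 2, 9, 11, 77]
  36 vs larger child 94 at index 2, swap → [94, 83, 36, 7, 56, 60, 88, 5, 6, 29, 2, 9, 11, 77]
  36 vs larger child 88 at index 6, swap → [94, 83, 88, 7, 56, 60, 36, 5, 6, 29, 2, 9, 11, 77]
  36 vs only child 77 at index 13, swap → [94, 83, 88, 7, 56, 60, 77, 5, 6, 29, 2, 9, 11, 36]
extract-max #2 returns 94:
  remove root 94; move last element 36 to root → [36, 83, 88, 7, 56, 60, 77, 5, 6, 29, 2, 9, 11]
  36 vs larger child 88 at index 2, swap → [88, 83, 36, 7, 56, 60, 77, 5, 6, 29, 2, 9, 11]
  36 vs larger child 77 at index 6, swap → [88, 83, 77, 7, 56, 60, 36, 5, 6, 29, 2, 9, 11]
extract-max #3 returns 88:
  remove root 88; move last element 11 to root → [11, 83, 77, 7, 56, 60, 36, 5, 6, 29, 2, 9]
  11 vs larger child 83 at index 1, swap → [83, 11, 77, 7, 56, 60, 36, 5, 6, 29, 2, 9]
  11 vs larger child 56 at index 4, swap → [83, 56, 77, 7, 11, 60, 36, 5, 6, 29, 2, 9]
  11 vs larger child 29 at index 9, swap → [83, 56, 77, 7, 29, 60, 36, 5, 6, 11, 2, 9]
extract-max #4 returns 83:
  remove root 83; move last element 9 to root → [9, 56, 77, 7, 29, 60, 36, 5, 6, 11, 2]
  9 vs larger child 77 at index 2, swap → [77, 56, 9, 7, 29, 60, 36, 5, 6, 11, 2]
  9 vs larger child 60 at index 5, swap → [77, 56, 60, 7, 29, 9, 36, 5, 6, 11, 2]
extract-max #5 returns 77:
  remove root 77; move last element 2 to root → [2, 56, 60, 7, 29, 9, 36, 5, 6, 11]
  2 vs larger child 60 at index 2, swap → [60, 56, 2, 7, 29, 9, 36, 5, 6, 11]
  2 vs larger child 36 at index 6, swap → [60, 56, 36, 7, 29, 9, 2, 5, 6, 11]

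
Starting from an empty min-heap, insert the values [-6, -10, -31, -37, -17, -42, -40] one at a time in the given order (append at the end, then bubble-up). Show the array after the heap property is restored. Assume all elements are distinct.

Insert -6:
  append -6 at index 0 → [-6] (no swap needed)
Insert -10:
  append -10 at index 1 → [-6, -10]
  -10 < parent -6 at index 0, swap → [-10, -6]
Insert -31:
  append -31 at index 2 → [-10, -6, -31]
  -31 < parent -10 at index 0, swap → [-31, -6, -10]
Insert -37:
  append -37 at index 3 → [-31, -6, -10, -37]
  -37 < parent -6 at index 1, swap → [-31, -37, -10, -6]
  -37 < parent -31 at index 0, swap → [-37, -31, -10, -6]
Insert -17:
  append -17 at index 4 → [-37, -31, -10, -6, -17] (no swap needed)
Insert -42:
  append -42 at index 5 → [-37, -31, -10, -6, -17, -42]
  -42 < parent -10 at index 2, swap → [-37, -31, -42, -6, -17, -10]
  -42 < parent -37 at index 0, swap → [-42, -31, -37, -6, -17, -10]
Insert -40:
  append -40 at index 6 → [-42, -31, -37, -6, -17, -10, -40]
  -40 < parent -37 at index 2, swap → [-42, -31, -40, -6, -17, -10, -37]

[-42, -31, -40, -6, -17, -10, -37]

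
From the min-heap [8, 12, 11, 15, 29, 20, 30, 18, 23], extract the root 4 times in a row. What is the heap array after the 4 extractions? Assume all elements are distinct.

extract-min #1 returns 8:
  remove root 8; move last element 23 to root → [23, 12, 11, 15, 29, 20, 30, 18]
  23 vs smaller child 11 at index 2, swap → [11, 12, 23, 15, 29, 20, 30, 18]
  23 vs smaller child 20 at index 5, swap → [11, 12, 20, 15, 29, 23, 30, 18]
extract-min #2 returns 11:
  remove root 11; move last element 18 to root → [18, 12, 20, 15, 29, 23, 30]
  18 vs smaller child 12 at index 1, swap → [12, 18, 20, 15, 29, 23, 30]
  18 vs smaller child 15 at index 3, swap → [12, 15, 20, 18, 29, 23, 30]
extract-min #3 returns 12:
  remove root 12; move last element 30 to root → [30, 15, 20, 18, 29, 23]
  30 vs smaller child 15 at index 1, swap → [15, 30, 20, 18, 29, 23]
  30 vs smaller child 18 at index 3, swap → [15, 18, 20, 30, 29, 23]
extract-min #4 returns 15:
  remove root 15; move last element 23 to root → [23, 18, 20, 30, 29]
  23 vs smaller child 18 at index 1, swap → [18, 23, 20, 30, 29]

[18, 23, 20, 30, 29]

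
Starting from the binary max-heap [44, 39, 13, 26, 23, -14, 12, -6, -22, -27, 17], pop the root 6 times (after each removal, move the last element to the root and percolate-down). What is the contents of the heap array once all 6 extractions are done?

[12, -6, -14, -22, -27]

extract-max #1 returns 44:
  remove root 44; move last element 17 to root → [17, 39, 13, 26, 23, -14, 12, -6, -22, -27]
  17 vs larger child 39 at index 1, swap → [39, 17, 13, 26, 23, -14, 12, -6, -22, -27]
  17 vs larger child 26 at index 3, swap → [39, 26, 13, 17, 23, -14, 12, -6, -22, -27]
extract-max #2 returns 39:
  remove root 39; move last element -27 to root → [-27, 26, 13, 17, 23, -14, 12, -6, -22]
  -27 vs larger child 26 at index 1, swap → [26, -27, 13, 17, 23, -14, 12, -6, -22]
  -27 vs larger child 23 at index 4, swap → [26, 23, 13, 17, -27, -14, 12, -6, -22]
extract-max #3 returns 26:
  remove root 26; move last element -22 to root → [-22, 23, 13, 17, -27, -14, 12, -6]
  -22 vs larger child 23 at index 1, swap → [23, -22, 13, 17, -27, -14, 12, -6]
  -22 vs larger child 17 at index 3, swap → [23, 17, 13, -22, -27, -14, 12, -6]
  -22 vs only child -6 at index 7, swap → [23, 17, 13, -6, -27, -14, 12, -22]
extract-max #4 returns 23:
  remove root 23; move last element -22 to root → [-22, 17, 13, -6, -27, -14, 12]
  -22 vs larger child 17 at index 1, swap → [17, -22, 13, -6, -27, -14, 12]
  -22 vs larger child -6 at index 3, swap → [17, -6, 13, -22, -27, -14, 12]
extract-max #5 returns 17:
  remove root 17; move last element 12 to root → [12, -6, 13, -22, -27, -14]
  12 vs larger child 13 at index 2, swap → [13, -6, 12, -22, -27, -14]
extract-max #6 returns 13:
  remove root 13; move last element -14 to root → [-14, -6, 12, -22, -27]
  -14 vs larger child 12 at index 2, swap → [12, -6, -14, -22, -27]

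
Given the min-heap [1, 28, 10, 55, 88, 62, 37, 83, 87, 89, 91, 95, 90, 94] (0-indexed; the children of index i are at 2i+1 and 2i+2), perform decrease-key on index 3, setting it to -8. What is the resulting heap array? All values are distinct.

[-8, 1, 10, 28, 88, 62, 37, 83, 87, 89, 91, 95, 90, 94]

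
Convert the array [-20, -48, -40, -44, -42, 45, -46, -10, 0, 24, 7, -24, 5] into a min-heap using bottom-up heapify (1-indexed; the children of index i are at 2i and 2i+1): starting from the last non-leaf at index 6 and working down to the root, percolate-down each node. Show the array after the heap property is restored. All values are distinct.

sift down from index 6:
  45 vs smaller child -24 at index 12, swap → [-20, -48, -40, -44, -42, -24, -46, -10, 0, 24, 7, 45, 5]
sift down from index 5: already satisfies heap property
sift down from index 4: already satisfies heap property
sift down from index 3:
  -40 vs smaller child -46 at index 7, swap → [-20, -48, -46, -44, -42, -24, -40, -10, 0, 24, 7, 45, 5]
sift down from index 2: already satisfies heap property
sift down from index 1:
  -20 vs smaller child -48 at index 2, swap → [-48, -20, -46, -44, -42, -24, -40, -10, 0, 24, 7, 45, 5]
  -20 vs smaller child -44 at index 4, swap → [-48, -44, -46, -20, -42, -24, -40, -10, 0, 24, 7, 45, 5]

[-48, -44, -46, -20, -42, -24, -40, -10, 0, 24, 7, 45, 5]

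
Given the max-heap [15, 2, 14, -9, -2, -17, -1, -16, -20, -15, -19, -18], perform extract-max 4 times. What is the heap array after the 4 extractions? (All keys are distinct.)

[-2, -9, -17, -16, -15, -19, -18, -20]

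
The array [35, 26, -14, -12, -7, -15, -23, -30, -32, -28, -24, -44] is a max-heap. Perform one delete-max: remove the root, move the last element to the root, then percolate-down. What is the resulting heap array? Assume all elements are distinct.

remove root 35; move last element -44 to root → [-44, 26, -14, -12, -7, -15, -23, -30, -32, -28, -24]
-44 vs larger child 26 at index 1, swap → [26, -44, -14, -12, -7, -15, -23, -30, -32, -28, -24]
-44 vs larger child -7 at index 4, swap → [26, -7, -14, -12, -44, -15, -23, -30, -32, -28, -24]
-44 vs larger child -24 at index 10, swap → [26, -7, -14, -12, -24, -15, -23, -30, -32, -28, -44]

[26, -7, -14, -12, -24, -15, -23, -30, -32, -28, -44]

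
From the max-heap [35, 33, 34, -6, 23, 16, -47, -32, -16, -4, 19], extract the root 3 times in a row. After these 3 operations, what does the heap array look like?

[23, -4, 19, -6, -16, 16, -47, -32]

extract-max #1 returns 35:
  remove root 35; move last element 19 to root → [19, 33, 34, -6, 23, 16, -47, -32, -16, -4]
  19 vs larger child 34 at index 2, swap → [34, 33, 19, -6, 23, 16, -47, -32, -16, -4]
extract-max #2 returns 34:
  remove root 34; move last element -4 to root → [-4, 33, 19, -6, 23, 16, -47, -32, -16]
  -4 vs larger child 33 at index 1, swap → [33, -4, 19, -6, 23, 16, -47, -32, -16]
  -4 vs larger child 23 at index 4, swap → [33, 23, 19, -6, -4, 16, -47, -32, -16]
extract-max #3 returns 33:
  remove root 33; move last element -16 to root → [-16, 23, 19, -6, -4, 16, -47, -32]
  -16 vs larger child 23 at index 1, swap → [23, -16, 19, -6, -4, 16, -47, -32]
  -16 vs larger child -4 at index 4, swap → [23, -4, 19, -6, -16, 16, -47, -32]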